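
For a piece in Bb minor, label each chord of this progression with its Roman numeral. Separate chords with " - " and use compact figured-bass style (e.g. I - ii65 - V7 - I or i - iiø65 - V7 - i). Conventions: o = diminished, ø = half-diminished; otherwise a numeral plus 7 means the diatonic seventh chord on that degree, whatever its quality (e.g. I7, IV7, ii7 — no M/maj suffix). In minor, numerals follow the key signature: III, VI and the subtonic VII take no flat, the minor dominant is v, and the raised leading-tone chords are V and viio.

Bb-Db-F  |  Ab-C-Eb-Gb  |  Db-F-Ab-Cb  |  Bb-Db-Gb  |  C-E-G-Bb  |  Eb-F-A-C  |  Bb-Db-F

i - VII7 - V7/VI - VI6 - V7/V - V42 - i

Bb-Db-F has root Bb, degree 1 in Bb minor, so i.
Ab-C-Eb-Gb has root Ab, degree 7 in Bb minor, so VII7.
Db-F-Ab-Cb: chromatic; Db is V of VI, so V7/VI.
Bb-Db-Gb: root Gb is the submediant; major triad there is VI6.
C-E-G-Bb: chromatic; C is V of V, so V7/V.
Eb-F-A-C has root F, degree 5 in Bb minor, so V42.
Bb-Db-F has root Bb, degree 1 in Bb minor, so i.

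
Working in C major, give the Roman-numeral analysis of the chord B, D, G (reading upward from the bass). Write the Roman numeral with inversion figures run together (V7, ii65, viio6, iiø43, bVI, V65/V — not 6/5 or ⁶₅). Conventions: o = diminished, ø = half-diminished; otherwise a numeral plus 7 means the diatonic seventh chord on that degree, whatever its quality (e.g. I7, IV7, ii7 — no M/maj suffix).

Stacked in thirds the chord is G-B-D: a major triad on G.
G is scale degree 5 in C major, and a major triad on that degree is written V.
With B in the bass the chord is in first inversion, so the figured bass is 6.

V6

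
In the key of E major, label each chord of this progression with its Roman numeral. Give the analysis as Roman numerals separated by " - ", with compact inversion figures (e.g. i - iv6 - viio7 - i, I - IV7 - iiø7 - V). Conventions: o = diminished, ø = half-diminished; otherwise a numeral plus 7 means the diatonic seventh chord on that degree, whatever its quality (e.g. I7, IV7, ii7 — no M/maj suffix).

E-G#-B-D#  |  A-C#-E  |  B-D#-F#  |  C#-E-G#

I7 - IV - V - vi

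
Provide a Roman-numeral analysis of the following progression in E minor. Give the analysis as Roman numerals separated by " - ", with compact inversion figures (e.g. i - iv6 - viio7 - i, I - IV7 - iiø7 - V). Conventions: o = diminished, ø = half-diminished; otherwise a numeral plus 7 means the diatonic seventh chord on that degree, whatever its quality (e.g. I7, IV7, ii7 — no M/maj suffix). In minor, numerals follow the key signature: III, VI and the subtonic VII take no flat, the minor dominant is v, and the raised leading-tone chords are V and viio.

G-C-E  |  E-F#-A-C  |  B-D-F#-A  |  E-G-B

VI64 - iiø42 - v7 - i

G-C-E: root C is the submediant; major triad there is VI64.
E-F#-A-C has root F#, degree 2 in E minor, so iiø42.
B-D-F#-A: root B is the dominant; minor seventh chord there is v7.
E-G-B: minor triad on E = scale degree 1 → i.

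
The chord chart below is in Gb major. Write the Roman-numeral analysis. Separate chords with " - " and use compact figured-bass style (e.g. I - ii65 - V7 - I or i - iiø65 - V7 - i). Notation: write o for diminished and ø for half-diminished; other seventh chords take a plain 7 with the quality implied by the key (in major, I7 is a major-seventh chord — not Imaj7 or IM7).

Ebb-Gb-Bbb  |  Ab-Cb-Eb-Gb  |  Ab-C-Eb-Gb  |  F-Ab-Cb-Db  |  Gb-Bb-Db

Ebb-Gb-Bbb: major triad on Ebb — chromatic; bVI (borrowed from the parallel minor).
Ab-Cb-Eb-Gb: root Ab is the supertonic; minor seventh chord there is ii7.
Ab-C-Eb-Gb is the secondary dominant of V (dominant seventh chord on Ab): V7/V.
F-Ab-Cb-Db: root Db is the dominant; dominant seventh chord there is V65.
Gb-Bb-Db: root Gb is the tonic; major triad there is I.

bVI - ii7 - V7/V - V65 - I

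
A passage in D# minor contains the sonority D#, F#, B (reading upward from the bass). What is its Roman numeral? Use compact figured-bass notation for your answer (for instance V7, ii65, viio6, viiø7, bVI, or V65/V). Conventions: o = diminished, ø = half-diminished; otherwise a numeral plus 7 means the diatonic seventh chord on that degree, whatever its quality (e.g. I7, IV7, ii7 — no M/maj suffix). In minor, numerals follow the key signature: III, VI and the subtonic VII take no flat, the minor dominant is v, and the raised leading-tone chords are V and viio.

The pitches B-D#-F# form a major triad rooted on B.
In D# minor, B is the submediant; the diatonic major triad there is VI.
With D# in the bass the chord is in first inversion, so the figured bass is 6.

VI6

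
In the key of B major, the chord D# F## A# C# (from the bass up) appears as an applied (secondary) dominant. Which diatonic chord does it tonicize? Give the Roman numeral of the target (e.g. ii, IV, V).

vi

The chord is a dominant seventh chord on D#.
A dominant resolves down a perfect fifth: D# → G#. In B major, G# is scale degree 6, i.e. vi.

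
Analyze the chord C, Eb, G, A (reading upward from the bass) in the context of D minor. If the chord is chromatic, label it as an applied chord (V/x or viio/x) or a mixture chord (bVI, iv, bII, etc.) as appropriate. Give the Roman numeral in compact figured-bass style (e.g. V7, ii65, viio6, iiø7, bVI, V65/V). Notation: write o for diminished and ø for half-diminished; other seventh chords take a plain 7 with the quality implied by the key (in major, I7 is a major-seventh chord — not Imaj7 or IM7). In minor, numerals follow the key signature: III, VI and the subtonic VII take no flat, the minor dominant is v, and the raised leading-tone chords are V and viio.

viiø65/VI

Stacked in thirds the chord is A-C-Eb-G: a half-diminished seventh chord on A.
A sits a half step below Bb (VI in D minor); a diminished chord there is the applied leading-tone chord of VI.
With C in the bass the chord is in first inversion, so the figured bass is 65.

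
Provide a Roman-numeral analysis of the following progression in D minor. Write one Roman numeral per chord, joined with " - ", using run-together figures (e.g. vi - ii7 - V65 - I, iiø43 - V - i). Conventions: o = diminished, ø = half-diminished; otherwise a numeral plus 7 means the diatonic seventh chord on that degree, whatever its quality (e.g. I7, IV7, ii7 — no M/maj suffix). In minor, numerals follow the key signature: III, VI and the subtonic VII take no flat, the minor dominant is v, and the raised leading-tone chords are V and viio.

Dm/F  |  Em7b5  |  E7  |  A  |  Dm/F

i6 - iiø7 - V7/V - V - i6

Dm/F: root D is the tonic; minor triad there is i6.
Em7b5: half-diminished seventh chord on E = scale degree 2 → iiø7.
E7: a dominant seventh chord on E, the applied dominant of V → V7/V.
A: root A is the dominant; major triad there is V.
Dm/F: root D is the tonic; minor triad there is i6.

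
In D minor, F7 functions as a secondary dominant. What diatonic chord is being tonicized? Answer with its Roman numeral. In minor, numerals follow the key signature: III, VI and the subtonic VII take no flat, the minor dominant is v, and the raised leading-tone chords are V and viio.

VI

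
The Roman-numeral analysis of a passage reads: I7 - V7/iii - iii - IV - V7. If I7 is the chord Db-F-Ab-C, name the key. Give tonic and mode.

The anchor chord is a major seventh chord on Db, labeled I7.
If Db is scale degree 1 and the mode makes that degree carry a major seventh chord, the tonic is Db and the mode is major.

Db major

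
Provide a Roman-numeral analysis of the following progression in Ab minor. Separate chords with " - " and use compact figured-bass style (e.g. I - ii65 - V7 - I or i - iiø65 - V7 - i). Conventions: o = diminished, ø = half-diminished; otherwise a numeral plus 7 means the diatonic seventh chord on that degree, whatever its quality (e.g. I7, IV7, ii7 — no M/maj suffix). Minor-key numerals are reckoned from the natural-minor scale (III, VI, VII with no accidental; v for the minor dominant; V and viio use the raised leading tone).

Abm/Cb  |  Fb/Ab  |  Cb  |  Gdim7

i6 - VI6 - III - viio7

Abm/Cb: minor triad on Ab = scale degree 1 → i6.
Fb/Ab: major triad on Fb = scale degree 6 → VI6.
Cb has root Cb, degree 3 in Ab minor, so III.
Gdim7: root G is the leading tone; fully diminished seventh chord there is viio7.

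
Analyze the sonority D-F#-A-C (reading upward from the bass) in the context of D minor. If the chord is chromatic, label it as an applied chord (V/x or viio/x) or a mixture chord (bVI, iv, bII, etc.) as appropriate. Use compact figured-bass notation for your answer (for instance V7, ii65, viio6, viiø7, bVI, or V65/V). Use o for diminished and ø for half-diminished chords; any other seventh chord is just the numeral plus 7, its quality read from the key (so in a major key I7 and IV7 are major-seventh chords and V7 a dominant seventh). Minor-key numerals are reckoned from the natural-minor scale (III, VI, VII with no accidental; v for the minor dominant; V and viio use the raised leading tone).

Stacked in thirds the chord is D-F#-A-C: a dominant seventh chord on D.
D is not a diatonic chord root with this quality in D minor, but it lies a perfect fifth above G (iv), so the chord functions as an applied dominant of iv.

V7/iv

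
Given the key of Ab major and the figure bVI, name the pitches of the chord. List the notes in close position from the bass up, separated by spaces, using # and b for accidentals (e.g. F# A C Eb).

Fb Ab Cb

Scale degree 6 in Ab major is F; lowering it a half step gives Fb. bVI is a major triad on the lowered sixth degree, borrowed from the parallel minor.
So the chord is Fb-Ab-Cb.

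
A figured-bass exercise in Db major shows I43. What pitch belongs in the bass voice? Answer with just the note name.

I in Db major has root Db; the chord is Db-F-Ab-C.
The figure 43 means second inversion — the fifth is in the bass.

Ab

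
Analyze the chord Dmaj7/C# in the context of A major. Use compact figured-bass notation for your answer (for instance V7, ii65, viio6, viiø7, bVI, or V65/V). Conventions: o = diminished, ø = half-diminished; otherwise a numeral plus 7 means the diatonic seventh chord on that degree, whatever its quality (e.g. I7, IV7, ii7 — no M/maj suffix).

The pitches D-F#-A-C# form a major seventh chord rooted on D.
In A major, D is the subdominant; the diatonic major seventh chord there is IV7.
With C# in the bass the chord is in third inversion, so the figured bass is 42.

IV42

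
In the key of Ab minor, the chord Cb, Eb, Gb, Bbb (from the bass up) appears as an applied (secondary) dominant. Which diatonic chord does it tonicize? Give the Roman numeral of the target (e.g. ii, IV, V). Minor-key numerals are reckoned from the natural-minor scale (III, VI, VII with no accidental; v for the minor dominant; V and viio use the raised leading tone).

The chord is a dominant seventh chord on Cb.
A dominant resolves down a perfect fifth: Cb → Fb. In Ab minor, Fb is scale degree 6, i.e. VI.

VI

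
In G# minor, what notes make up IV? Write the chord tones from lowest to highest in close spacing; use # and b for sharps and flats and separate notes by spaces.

IV is the major subdominant, borrowed from the parallel major. In G# minor that root is C#.
So the chord is C#-E#-G#.

C# E# G#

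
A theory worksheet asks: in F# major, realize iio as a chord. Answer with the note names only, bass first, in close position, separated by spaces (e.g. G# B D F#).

G# B D

iio is the diminished supertonic triad, borrowed from the parallel minor. In F# major that root is G#.
So the chord is G#-B-D.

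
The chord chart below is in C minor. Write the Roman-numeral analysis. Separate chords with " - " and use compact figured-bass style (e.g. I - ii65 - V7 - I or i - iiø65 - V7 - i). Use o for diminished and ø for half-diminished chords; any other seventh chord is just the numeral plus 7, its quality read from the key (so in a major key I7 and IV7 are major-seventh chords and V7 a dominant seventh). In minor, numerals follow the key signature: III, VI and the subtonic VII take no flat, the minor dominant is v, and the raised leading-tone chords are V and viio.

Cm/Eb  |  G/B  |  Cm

i6 - V6 - i

Cm/Eb has root C, degree 1 in C minor, so i6.
G/B: major triad on G = scale degree 5 → V6.
Cm: root C is the tonic; minor triad there is i.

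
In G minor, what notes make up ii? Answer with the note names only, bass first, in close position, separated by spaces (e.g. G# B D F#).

ii is the minor supertonic, borrowed from the parallel major (the Dorian ii). In G minor that root is A.
So the chord is A-C-E.

A C E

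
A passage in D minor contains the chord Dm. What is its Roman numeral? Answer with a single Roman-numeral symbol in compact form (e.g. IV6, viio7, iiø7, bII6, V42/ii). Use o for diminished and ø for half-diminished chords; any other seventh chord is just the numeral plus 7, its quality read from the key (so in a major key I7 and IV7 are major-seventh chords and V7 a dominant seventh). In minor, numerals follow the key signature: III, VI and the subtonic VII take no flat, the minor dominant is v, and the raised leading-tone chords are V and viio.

i

The pitches D-F-A form a minor triad rooted on D.
In D minor, D is the tonic; the diatonic minor triad there is i.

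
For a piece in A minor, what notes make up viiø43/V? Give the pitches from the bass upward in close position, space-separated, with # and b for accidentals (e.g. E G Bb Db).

The slash marks an applied leading-tone chord: viio of V. In A minor, V is E, so the leading tone to it is D#, a half step below.
Building a half-diminished seventh chord on D# gives D#-F#-A-C#.
The figured bass 43 indicates second inversion, placing the fifth (A) in the bass: A-C#-D#-F#.

A C# D# F#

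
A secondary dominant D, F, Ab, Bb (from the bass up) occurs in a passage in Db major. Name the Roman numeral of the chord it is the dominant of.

ii

The chord is a dominant seventh chord on Bb.
A dominant resolves down a perfect fifth: Bb → Eb. In Db major, Eb is scale degree 2, i.e. ii.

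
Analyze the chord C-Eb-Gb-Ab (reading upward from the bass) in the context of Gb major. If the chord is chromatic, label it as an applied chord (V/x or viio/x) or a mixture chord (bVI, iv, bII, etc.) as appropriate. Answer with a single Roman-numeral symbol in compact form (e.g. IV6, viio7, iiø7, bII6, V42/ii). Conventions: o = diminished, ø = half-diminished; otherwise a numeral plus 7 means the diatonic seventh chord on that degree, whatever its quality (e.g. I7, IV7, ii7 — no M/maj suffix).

Stacked in thirds the chord is Ab-C-Eb-Gb: a dominant seventh chord on Ab.
Ab is not a diatonic chord root with this quality in Gb major, but it lies a perfect fifth above Db (V), so the chord functions as an applied dominant of V.
With C in the bass the chord is in first inversion, so the figured bass is 65.

V65/V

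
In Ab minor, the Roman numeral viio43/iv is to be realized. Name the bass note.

The applied chord viio43/iv is rooted on C: C-Eb-Gb-Bbb.
The figure 43 means second inversion — the fifth is in the bass.

Gb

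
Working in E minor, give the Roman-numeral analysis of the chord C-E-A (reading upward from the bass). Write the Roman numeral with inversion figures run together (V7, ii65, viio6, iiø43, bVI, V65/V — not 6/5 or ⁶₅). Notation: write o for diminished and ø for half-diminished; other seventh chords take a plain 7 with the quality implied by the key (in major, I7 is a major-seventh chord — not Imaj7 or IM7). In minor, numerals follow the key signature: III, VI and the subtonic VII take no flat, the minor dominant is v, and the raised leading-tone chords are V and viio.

iv6

The pitches A-C-E form a minor triad rooted on A.
A is scale degree 4 in E minor, and a minor triad on that degree is written iv.
With C in the bass the chord is in first inversion, so the figured bass is 6.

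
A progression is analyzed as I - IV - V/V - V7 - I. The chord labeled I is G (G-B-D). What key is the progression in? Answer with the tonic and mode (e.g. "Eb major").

The anchor chord is a major triad on G, labeled I.
If G is scale degree 1 and the mode makes that degree carry a major triad, the tonic is G and the mode is major.

G major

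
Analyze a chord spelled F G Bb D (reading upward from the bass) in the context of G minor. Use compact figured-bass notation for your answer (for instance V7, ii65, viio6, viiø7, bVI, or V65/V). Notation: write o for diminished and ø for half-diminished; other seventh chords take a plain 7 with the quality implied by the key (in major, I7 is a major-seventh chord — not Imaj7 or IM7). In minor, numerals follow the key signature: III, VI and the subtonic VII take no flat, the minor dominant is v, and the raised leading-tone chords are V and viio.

i42

The pitches G-Bb-D-F form a minor seventh chord rooted on G.
G is scale degree 1 in G minor, and a minor seventh chord on that degree is written i7.
With F in the bass the chord is in third inversion, so the figured bass is 42.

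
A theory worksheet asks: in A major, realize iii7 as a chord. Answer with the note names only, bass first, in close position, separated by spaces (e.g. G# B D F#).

C# E G# B

In A major, the third degree is C#, and the diatonic chord built there is a minor seventh chord.
Stacking thirds from C# gives C#-E-G#-B.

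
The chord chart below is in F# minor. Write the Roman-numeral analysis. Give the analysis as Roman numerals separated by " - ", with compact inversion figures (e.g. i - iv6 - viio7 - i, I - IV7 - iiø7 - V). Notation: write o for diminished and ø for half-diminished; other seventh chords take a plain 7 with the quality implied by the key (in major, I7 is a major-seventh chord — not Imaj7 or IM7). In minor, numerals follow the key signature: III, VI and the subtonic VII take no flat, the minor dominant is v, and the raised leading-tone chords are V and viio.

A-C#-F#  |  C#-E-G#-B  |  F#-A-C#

i6 - v7 - i

A-C#-F#: root F# is the tonic; minor triad there is i6.
C#-E-G#-B: root C# is the dominant; minor seventh chord there is v7.
F#-A-C# has root F#, degree 1 in F# minor, so i.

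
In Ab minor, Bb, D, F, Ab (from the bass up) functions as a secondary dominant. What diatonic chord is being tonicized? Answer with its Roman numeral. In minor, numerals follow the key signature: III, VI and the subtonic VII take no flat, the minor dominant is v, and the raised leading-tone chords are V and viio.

The chord is a dominant seventh chord on Bb.
A dominant resolves down a perfect fifth: Bb → Eb. In Ab minor, Eb is scale degree 5, i.e. V.

V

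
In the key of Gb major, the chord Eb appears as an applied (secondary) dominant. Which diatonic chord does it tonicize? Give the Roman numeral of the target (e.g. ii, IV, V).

ii

The chord is a major triad on Eb.
A dominant resolves down a perfect fifth: Eb → Ab. In Gb major, Ab is scale degree 2, i.e. ii.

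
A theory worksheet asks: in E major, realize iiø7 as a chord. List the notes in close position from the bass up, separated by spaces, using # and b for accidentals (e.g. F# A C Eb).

iiø7 is the half-diminished supertonic seventh, borrowed from the parallel minor. In E major that root is F#.
So the chord is F#-A-C-E, a half-diminished seventh chord.

F# A C E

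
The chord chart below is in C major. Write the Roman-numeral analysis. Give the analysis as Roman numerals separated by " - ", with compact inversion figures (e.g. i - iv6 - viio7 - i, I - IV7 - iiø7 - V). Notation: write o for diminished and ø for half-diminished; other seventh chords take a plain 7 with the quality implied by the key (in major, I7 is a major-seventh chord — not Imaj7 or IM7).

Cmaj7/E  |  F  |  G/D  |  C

I65 - IV - V64 - I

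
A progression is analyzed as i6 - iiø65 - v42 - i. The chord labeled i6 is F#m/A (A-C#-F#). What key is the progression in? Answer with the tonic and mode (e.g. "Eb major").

F# minor

i6 is given as A-C#-F# — a minor triad with root F#.
If F# is scale degree 1 and the mode makes that degree carry a minor triad, the tonic is F# and the mode is minor.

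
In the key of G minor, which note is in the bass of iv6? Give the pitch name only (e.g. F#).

Eb

iv in G minor has root C; the chord is C-Eb-G.
The figure 6 means first inversion — the third is in the bass.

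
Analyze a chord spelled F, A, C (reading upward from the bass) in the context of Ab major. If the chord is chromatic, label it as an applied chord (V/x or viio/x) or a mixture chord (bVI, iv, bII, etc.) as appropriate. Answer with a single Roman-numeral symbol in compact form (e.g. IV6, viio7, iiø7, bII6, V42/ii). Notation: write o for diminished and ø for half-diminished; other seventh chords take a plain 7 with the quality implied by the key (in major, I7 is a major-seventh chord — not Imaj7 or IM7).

V/ii

Stacked in thirds the chord is F-A-C: a major triad on F.
F is not a diatonic chord root with this quality in Ab major, but it lies a perfect fifth above Bb (ii), so the chord functions as an applied dominant of ii.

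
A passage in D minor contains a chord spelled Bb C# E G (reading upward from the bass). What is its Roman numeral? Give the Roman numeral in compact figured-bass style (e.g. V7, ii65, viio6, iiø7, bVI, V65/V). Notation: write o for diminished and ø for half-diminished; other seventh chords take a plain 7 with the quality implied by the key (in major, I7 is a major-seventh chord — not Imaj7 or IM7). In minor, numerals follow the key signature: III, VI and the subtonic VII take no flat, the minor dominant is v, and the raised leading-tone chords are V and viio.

The pitches C#-E-G-Bb form a fully diminished seventh chord rooted on C#.
C# is scale degree 7 in D minor, and a fully diminished seventh chord on that degree is written viio7.
With Bb in the bass the chord is in third inversion, so the figured bass is 42.

viio42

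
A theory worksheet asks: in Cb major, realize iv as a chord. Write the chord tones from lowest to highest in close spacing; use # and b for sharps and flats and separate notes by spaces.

Fb Abb Cb

Scale degree 4 in Cb major is Fb; here the chord built on it is altered to a minor triad. iv is the minor subdominant, borrowed from the parallel minor.
So the chord is Fb-Abb-Cb, a minor triad.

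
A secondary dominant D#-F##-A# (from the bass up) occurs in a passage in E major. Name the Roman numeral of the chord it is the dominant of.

The chord is a major triad on D#.
A dominant resolves down a perfect fifth: D# → G#. In E major, G# is scale degree 3, i.e. iii.

iii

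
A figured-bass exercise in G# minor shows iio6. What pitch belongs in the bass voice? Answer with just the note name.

iio in G# minor has root A#; the chord is A#-C#-E.
The figure 6 means first inversion — the third is in the bass.

C#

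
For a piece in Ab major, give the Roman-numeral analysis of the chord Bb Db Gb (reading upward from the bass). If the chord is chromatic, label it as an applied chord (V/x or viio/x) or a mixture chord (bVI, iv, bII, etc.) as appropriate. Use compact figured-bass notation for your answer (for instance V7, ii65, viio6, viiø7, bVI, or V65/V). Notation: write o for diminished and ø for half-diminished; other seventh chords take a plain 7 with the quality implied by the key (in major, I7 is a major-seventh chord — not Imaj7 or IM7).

bVII6

Stacked in thirds the chord is Gb-Bb-Db: a major triad on Gb.
Gb is the lowered seventh degree of Ab major (diatonic 7 would be G). This is a major triad on the lowered seventh degree (the subtonic), borrowed from the parallel minor.
With Bb in the bass the chord is in first inversion, so the figured bass is 6.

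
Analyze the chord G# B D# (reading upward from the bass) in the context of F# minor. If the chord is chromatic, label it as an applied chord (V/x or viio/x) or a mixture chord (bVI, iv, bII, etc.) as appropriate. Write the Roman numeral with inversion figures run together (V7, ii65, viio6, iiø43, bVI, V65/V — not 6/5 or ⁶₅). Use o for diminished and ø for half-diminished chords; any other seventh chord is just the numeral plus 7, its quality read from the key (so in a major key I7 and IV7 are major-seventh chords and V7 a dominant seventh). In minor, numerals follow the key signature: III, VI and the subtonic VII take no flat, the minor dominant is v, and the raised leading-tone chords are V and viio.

ii

Stacked in thirds the chord is G#-B-D#: a minor triad on G#.
G# is the second degree of F# minor. This is the minor supertonic, borrowed from the parallel major (the Dorian ii).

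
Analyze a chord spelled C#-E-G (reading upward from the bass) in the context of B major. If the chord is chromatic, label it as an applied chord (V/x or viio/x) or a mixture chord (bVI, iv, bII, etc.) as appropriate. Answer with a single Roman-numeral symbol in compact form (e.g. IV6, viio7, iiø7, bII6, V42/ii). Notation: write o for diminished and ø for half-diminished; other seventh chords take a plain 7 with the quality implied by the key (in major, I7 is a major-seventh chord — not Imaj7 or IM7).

iio

The pitches C#-E-G form a diminished triad rooted on C#.
C# is the second degree of B major. This is the diminished supertonic triad, borrowed from the parallel minor.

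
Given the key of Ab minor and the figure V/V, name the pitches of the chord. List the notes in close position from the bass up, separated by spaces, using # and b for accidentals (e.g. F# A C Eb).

Bb D F

V/V is a secondary dominant — the dominant triad of V. V in Ab minor is Eb, so the applied chord's root is Bb, a perfect fifth above.
Building a major triad on Bb gives Bb-D-F.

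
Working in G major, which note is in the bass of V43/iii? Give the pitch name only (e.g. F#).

The applied chord V43/iii is rooted on F#: F#-A#-C#-E.
The figure 43 means second inversion — the fifth is in the bass.

C#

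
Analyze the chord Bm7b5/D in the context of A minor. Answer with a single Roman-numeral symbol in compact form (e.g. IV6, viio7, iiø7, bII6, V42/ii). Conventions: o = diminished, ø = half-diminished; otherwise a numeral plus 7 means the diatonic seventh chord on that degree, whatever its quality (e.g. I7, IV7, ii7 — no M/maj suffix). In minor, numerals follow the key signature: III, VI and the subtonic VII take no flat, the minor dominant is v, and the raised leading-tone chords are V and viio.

Stacked in thirds the chord is B-D-F-A: a half-diminished seventh chord on B.
B is scale degree 2 in A minor, and a half-diminished seventh chord on that degree is written iiø7.
With D in the bass the chord is in first inversion, so the figured bass is 65.

iiø65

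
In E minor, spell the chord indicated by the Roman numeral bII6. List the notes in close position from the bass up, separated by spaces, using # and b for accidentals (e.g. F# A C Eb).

A C F

bII6 is the Neapolitan sixth — a major triad on the lowered second degree, here in its customary first inversion. In E minor that root is F.
So the chord is F-A-C, a major triad.
The figured bass 6 indicates first inversion, placing the third (A) in the bass: A-C-F.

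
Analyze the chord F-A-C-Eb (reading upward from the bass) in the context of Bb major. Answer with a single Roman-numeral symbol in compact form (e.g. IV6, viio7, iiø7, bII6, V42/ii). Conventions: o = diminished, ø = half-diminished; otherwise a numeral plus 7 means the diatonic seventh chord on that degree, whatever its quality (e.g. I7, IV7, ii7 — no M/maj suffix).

V7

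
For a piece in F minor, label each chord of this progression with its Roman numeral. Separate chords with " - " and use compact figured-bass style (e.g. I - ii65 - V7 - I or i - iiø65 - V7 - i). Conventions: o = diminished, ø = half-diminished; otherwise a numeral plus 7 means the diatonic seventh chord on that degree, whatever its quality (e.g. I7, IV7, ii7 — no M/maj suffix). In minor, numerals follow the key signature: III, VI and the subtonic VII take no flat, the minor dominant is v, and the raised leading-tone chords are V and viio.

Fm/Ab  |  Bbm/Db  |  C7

Fm/Ab: root F is the tonic; minor triad there is i6.
Bbm/Db: root Bb is the subdominant; minor triad there is iv6.
C7: dominant seventh chord on C = scale degree 5 → V7.

i6 - iv6 - V7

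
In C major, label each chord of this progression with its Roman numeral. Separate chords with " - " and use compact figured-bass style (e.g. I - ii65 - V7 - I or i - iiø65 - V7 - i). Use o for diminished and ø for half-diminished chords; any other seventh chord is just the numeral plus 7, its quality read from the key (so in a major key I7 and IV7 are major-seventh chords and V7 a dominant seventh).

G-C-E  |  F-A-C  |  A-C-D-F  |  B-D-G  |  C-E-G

G-C-E: root C is the tonic; major triad there is I64.
F-A-C: major triad on F = scale degree 4 → IV.
A-C-D-F: root D is the supertonic; minor seventh chord there is ii43.
B-D-G: root G is the dominant; major triad there is V6.
C-E-G has root C, degree 1 in C major, so I.

I64 - IV - ii43 - V6 - I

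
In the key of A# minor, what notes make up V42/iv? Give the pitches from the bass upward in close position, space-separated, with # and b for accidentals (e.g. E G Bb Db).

G# A# C## E#

The slash means an applied dominant: we want the dominant of iv. In A# minor, iv is D# minor, and its dominant is built on A#.
Building a dominant seventh chord on A# gives A#-C##-E#-G#.
The figured bass 42 indicates third inversion, placing the seventh (G#) in the bass: G#-A#-C##-E#.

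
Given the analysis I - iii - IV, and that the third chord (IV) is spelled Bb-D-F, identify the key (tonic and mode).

F major

The anchor chord is a major triad on Bb, labeled IV.
IV on Bb implies Bb is the subdominant; that puts the tonic at F, and the uppercase numeral fits major mode.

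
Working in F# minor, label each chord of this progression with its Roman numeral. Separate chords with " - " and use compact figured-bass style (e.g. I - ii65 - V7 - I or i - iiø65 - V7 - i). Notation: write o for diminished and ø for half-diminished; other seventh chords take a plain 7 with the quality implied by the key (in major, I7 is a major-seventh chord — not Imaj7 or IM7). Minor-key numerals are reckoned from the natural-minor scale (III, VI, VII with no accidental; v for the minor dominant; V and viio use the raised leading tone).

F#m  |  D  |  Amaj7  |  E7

F#m: minor triad on F# = scale degree 1 → i.
D: root D is the submediant; major triad there is VI.
Amaj7 has root A, degree 3 in F# minor, so III7.
E7: dominant seventh chord on E = scale degree 7 → VII7.

i - VI - III7 - VII7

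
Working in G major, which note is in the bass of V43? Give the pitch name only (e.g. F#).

A

V in G major has root D; the chord is D-F#-A-C.
The figure 43 means second inversion — the fifth is in the bass.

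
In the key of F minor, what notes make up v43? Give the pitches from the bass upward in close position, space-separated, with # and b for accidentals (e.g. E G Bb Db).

In F minor, the fifth degree is C, and the diatonic chord built there is a minor seventh chord.
Stacking thirds from C gives C-Eb-G-Bb.
With the 43 figure the chord is in second inversion; from the bass G upward in close position it reads G-Bb-C-Eb.

G Bb C Eb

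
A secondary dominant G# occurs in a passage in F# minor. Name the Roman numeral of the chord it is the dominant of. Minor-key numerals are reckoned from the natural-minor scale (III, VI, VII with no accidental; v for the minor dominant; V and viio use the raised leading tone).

The chord is a major triad on G#.
A dominant resolves down a perfect fifth: G# → C#. In F# minor, C# is scale degree 5, i.e. V.

V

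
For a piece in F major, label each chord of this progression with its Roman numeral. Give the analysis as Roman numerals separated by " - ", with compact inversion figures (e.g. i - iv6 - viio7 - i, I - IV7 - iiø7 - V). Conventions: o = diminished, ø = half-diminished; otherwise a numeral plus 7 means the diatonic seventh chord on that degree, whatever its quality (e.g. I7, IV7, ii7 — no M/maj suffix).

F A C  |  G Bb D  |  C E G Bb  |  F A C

F-A-C has root F, degree 1 in F major, so I.
G-Bb-D: root G is the supertonic; minor triad there is ii.
C-E-G-Bb has root C, degree 5 in F major, so V7.
F-A-C: major triad on F = scale degree 1 → I.

I - ii - V7 - I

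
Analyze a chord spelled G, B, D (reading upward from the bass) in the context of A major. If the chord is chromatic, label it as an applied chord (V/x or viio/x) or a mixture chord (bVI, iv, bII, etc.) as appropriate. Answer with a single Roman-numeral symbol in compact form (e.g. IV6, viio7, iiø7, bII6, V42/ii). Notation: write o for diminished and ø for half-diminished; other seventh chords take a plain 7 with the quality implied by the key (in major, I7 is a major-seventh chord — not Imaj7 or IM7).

bVII

The pitches G-B-D form a major triad rooted on G.
G is the lowered seventh degree of A major (diatonic 7 would be G#). This is a major triad on the lowered seventh degree (the subtonic), borrowed from the parallel minor.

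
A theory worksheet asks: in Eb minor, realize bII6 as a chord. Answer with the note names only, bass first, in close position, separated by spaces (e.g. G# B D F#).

Ab Cb Fb

Scale degree 2 in Eb minor is F; lowering it a half step gives Fb. bII6 is the Neapolitan sixth — a major triad on the lowered second degree, here in its customary first inversion.
So the chord is Fb-Ab-Cb, a major triad.
The figured bass 6 indicates first inversion, placing the third (Ab) in the bass: Ab-Cb-Fb.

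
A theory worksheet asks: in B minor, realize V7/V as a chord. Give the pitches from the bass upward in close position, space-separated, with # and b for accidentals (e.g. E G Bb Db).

The slash means an applied dominant: we want the dominant of V. In B minor, V is F# major, and its dominant is built on C#.
Building a dominant seventh chord on C# gives C#-E#-G#-B.

C# E# G# B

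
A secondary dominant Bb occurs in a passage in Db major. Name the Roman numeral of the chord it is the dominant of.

ii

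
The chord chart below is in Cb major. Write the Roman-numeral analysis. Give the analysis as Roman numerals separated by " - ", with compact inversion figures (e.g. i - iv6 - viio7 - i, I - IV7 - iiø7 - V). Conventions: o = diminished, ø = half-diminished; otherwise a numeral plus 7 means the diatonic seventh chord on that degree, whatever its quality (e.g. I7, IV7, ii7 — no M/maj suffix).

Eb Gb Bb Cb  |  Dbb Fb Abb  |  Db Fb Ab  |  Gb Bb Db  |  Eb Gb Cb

Eb-Gb-Bb-Cb: root Cb is the tonic; major seventh chord there is I65.
Dbb-Fb-Abb is non-diatonic — a major triad on the lowered supertonic (Dbb): the Neapolitan chord, bII.
Db-Fb-Ab has root Db, degree 2 in Cb major, so ii.
Gb-Bb-Db: major triad on Gb = scale degree 5 → V.
Eb-Gb-Cb: root Cb is the tonic; major triad there is I6.

I65 - bII - ii - V - I6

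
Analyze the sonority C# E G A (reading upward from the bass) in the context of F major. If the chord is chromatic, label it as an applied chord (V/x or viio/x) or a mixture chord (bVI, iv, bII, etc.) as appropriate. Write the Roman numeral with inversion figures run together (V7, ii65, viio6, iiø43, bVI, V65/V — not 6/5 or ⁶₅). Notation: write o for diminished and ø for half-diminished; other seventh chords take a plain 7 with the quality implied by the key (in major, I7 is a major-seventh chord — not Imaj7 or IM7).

Stacked in thirds the chord is A-C#-E-G: a dominant seventh chord on A.
A is not a diatonic chord root with this quality in F major, but it lies a perfect fifth above D (vi), so the chord functions as an applied dominant of vi.
With C# in the bass the chord is in first inversion, so the figured bass is 65.

V65/vi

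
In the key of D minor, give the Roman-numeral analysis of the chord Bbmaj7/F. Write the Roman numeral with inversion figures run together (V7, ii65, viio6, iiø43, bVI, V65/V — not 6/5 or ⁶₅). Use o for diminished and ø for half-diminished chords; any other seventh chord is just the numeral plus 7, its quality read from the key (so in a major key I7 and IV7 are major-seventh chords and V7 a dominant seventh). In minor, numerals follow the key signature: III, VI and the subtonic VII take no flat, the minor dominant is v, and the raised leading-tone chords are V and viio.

VI43

Stacked in thirds the chord is Bb-D-F-A: a major seventh chord on Bb.
In D minor, Bb is the submediant; the diatonic major seventh chord there is VI7.
With F in the bass the chord is in second inversion, so the figured bass is 43.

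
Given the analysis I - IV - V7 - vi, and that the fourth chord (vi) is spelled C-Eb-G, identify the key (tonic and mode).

Eb major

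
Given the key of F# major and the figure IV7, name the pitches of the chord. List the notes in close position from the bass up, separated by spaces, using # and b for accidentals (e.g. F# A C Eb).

In F# major, the subdominant is B, and the diatonic chord built there is a major seventh chord.
That chord is spelled B-D#-F#-A#.

B D# F# A#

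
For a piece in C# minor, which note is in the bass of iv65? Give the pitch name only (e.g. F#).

iv in C# minor has root F#; the chord is F#-A-C#-E.
The figure 65 means first inversion — the third is in the bass.

A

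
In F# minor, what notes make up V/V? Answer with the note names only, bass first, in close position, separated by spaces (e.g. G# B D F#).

V/V is a secondary dominant — the dominant triad of V. V in F# minor is C#, so the applied chord's root is G#, a perfect fifth above.
Building a major triad on G# gives G#-B#-D#.

G# B# D#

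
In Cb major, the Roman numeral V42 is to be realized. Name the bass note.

Fb

V in Cb major has root Gb; the chord is Gb-Bb-Db-Fb.
The figure 42 means third inversion — the seventh is in the bass.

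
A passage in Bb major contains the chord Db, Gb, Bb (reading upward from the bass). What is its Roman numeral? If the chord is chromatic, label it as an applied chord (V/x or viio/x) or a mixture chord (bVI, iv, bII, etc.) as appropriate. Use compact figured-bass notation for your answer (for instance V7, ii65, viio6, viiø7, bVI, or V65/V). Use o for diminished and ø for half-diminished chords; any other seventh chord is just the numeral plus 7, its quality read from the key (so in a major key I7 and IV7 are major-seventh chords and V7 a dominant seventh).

Stacked in thirds the chord is Gb-Bb-Db: a major triad on Gb.
Gb is the lowered sixth degree of Bb major (diatonic 6 would be G). This is a major triad on the lowered sixth degree, borrowed from the parallel minor.
With Db in the bass the chord is in second inversion, so the figured bass is 64.

bVI64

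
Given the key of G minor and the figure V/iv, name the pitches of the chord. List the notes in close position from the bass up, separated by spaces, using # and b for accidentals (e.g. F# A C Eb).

V/iv is a secondary dominant — the dominant triad of iv. iv in G minor is C, so the applied chord's root is G, a perfect fifth above.
Building a major triad on G gives G-B-D.

G B D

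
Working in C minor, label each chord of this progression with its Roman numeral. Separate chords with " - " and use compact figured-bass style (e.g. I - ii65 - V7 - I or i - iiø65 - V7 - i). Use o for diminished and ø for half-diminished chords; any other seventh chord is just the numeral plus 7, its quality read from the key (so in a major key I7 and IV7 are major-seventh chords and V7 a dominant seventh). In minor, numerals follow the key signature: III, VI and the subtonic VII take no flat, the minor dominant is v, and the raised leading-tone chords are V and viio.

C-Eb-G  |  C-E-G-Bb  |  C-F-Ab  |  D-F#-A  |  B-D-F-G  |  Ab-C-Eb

i - V7/iv - iv64 - V/V - V65 - VI

C-Eb-G: root C is the tonic; minor triad there is i.
C-E-G-Bb is the secondary dominant of iv (dominant seventh chord on C): V7/iv.
C-F-Ab: root F is the subdominant; minor triad there is iv64.
D-F#-A: chromatic; D is V of V, so V/V.
B-D-F-G: root G is the dominant; dominant seventh chord there is V65.
Ab-C-Eb: root Ab is the submediant; major triad there is VI.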